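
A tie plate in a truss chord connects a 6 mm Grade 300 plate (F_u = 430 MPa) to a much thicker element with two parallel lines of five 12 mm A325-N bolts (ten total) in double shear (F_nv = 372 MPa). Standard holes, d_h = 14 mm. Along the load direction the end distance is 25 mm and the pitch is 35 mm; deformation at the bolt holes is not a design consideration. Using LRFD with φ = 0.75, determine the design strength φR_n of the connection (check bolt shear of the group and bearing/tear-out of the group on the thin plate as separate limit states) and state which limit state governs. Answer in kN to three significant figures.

Bolt shear: A_b = π·12²/4 = 113.1 mm²; R_n = 372 × 113.1 × 10 × 2 / 1000 = 841.4 kN → 0.75 × 841.4 = 631 kN.
Bearing (1.5 l_c t F_u ≤ 3.0 d t F_u): upper limit = 3.0·12·6·430 / 1000 = 92.88 kN.
  Edge l_c = 25 − 14/2 = 18 → r_n = 69.66 kN; interior l_c = 35 − 14 = 21 → r_n = 81.27 kN.
  R_n,bearing = 2·69.66 + 8·81.27 = 789.5 kN → 0.75 × 789.5 = 592 kN.
Bearing governs: 592 kN.

592 kN (bearing governs)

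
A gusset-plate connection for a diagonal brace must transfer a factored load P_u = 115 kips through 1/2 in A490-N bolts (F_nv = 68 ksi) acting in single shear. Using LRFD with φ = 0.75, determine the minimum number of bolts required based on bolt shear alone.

12 bolts

A_b = π·0.5²/4 = 0.1963 in².
Per-bolt design strength φR_n = 0.75 × 68 × 0.1963 × 1 = 10.01 kips.
n ≥ 115 / 10.01 = 11.48 → use 12 bolts.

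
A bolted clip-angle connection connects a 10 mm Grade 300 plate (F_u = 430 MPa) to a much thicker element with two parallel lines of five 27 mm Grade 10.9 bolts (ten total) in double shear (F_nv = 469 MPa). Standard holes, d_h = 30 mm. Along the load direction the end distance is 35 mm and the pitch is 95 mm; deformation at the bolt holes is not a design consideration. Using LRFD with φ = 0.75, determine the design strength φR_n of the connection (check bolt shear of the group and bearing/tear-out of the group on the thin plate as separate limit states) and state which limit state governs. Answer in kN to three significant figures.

Bolt shear: A_b = π·27²/4 = 572.6 mm²; R_n = 469 × 572.6 × 10 × 2 / 1000 = 5371 kN → 0.75 × 5371 = 4030 kN.
Bearing (1.5 l_c t F_u ≤ 3.0 d t F_u): upper limit = 3.0·27·10·430 / 1000 = 348.3 kN.
  Edge l_c = 35 − 30/2 = 20 → r_n = 129 kN; interior l_c = 95 − 30 = 65 → r_n = 348.3 kN.
  R_n,bearing = 2·129 + 8·348.3 = 3044 kN → 0.75 × 3044 = 2280 kN.
Bearing governs: 2280 kN.

2280 kN (bearing governs)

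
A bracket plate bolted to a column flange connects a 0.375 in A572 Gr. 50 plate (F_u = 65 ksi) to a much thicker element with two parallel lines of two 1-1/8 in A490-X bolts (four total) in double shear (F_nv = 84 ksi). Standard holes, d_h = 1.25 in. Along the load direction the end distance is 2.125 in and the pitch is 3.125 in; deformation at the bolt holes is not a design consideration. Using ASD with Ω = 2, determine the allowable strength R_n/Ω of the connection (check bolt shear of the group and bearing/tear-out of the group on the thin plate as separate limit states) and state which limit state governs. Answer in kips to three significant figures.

Bolt shear: A_b = π·1.125²/4 = 0.994 in²; R_n = 84 × 0.994 × 4 × 2 = 668 kips → 668 / 2 = 334 kips.
Bearing (1.5 l_c t F_u ≤ 3.0 d t F_u): upper limit = 3.0·1.125·0.375·65 = 82.27 kips.
  Edge l_c = 2.125 − 1.25/2 = 1.5 → r_n = 54.84 kips; interior l_c = 3.125 − 1.25 = 1.875 → r_n = 68.55 kips.
  R_n,bearing = 2·54.84 + 2·68.55 = 246.8 kips → 246.8 / 2 = 123 kips.
Bearing governs: 123 kips.

123 kips (bearing governs)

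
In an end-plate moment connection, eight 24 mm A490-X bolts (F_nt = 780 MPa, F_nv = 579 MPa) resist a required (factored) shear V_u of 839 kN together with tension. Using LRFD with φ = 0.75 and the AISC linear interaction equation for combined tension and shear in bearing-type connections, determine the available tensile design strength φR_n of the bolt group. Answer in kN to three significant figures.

1620 kN

A_b = π·24²/4 = 452.4 mm²; f_rv = 839 × 1000 / (8 × 452.4) = 231.8 MPa.
F'_nt = 1.3 F_nt − (F_nt / φF_nv) f_rv = 1.3·780 − (780/(0.75·579))·231.8 = 597.6 MPa, capped at F_nt → F'_nt = 597.6 MPa.
R_n = F'_nt · A_b · n = 597.6 × 452.4 × 8 / 1000 = 2163 kN.
Design strength φR_n = 0.75 × 2163 = 1620 kN.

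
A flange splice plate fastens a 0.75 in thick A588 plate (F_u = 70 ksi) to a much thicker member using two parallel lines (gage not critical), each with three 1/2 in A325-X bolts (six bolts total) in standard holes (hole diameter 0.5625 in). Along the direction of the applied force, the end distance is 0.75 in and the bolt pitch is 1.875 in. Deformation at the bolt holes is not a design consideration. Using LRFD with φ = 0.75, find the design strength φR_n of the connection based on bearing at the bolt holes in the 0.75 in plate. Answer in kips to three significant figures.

Per bolt r_n = 1.5 l_c t F_u ≤ 3.0 d t F_u; upper limit = 3.0 × 0.5 × 0.75 × 70 = 78.75 kips.
Edge bolt: l_c = 0.75 − 0.5625/2 = 0.4688 in → 1.5 × 0.4688 × 0.75 × 70 = 36.91 → r_n = 36.91 kips.
Interior bolts: l_c = 1.875 − 0.5625 = 1.312 in → 1.5 × 1.312 × 0.75 × 70 = 103.4 → r_n = 78.75 kips.
R_n = 2 × 36.91 + 4 × 78.75 = 388.8 kips.
Design strength φR_n = 0.75 × 388.8 = 292 kips.

292 kips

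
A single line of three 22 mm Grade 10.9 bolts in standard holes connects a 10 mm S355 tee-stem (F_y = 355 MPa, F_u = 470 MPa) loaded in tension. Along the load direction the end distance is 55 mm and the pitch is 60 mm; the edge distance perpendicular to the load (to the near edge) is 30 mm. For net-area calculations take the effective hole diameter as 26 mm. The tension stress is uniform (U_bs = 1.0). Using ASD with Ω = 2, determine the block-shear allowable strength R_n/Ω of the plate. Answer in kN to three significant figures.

195 kN

Shear plane L_v = 55 + 2·60 = 175 mm; A_gv = 175 × 10 = 1750 mm².
A_nv = (175 − 2.5·26) × 10 = 1100 mm².
A_nt = (30 − 0.5·26) × 10 = 170 mm².
0.6 F_u A_nv = 310.2 kN; 0.6 F_y A_gv = 372.8 kN → shear rupture governs the shear term.
R_n = 310.2 + 1.0 × 470 × 170 / 1000 = 390.1 kN.
Allowable strength R_n/Ω = 390.1 / 2 = 195 kN.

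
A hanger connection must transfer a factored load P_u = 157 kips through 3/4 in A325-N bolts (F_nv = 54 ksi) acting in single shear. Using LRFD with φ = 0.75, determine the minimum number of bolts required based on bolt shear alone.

9 bolts

A_b = π·0.75²/4 = 0.4418 in².
Per-bolt design strength φR_n = 0.75 × 54 × 0.4418 × 1 = 17.89 kips.
n ≥ 157 / 17.89 = 8.775 → use 9 bolts.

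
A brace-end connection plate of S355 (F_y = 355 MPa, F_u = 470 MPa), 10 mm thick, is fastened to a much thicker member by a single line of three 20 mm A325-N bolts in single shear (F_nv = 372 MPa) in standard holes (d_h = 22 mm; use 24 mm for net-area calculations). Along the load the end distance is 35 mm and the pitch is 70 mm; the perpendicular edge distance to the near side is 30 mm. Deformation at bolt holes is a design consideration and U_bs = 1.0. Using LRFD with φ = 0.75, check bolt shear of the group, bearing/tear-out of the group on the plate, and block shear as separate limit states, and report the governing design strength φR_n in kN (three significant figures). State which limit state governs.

263 kN (bolt shear governs)

Bolt shear: A_b = π·20²/4 = 314.2 mm²; R_n = 372 × 314.2 × 3 × 1 / 1000 = 350.6 kN → 0.75 × 350.6 = 263 kN.
Bearing: edge l_c = 24, r_n = 135.4 kN; interior l_c = 48, r_n = 225.6 kN; R_n = 135.4 + 2·225.6 = 586.6 kN → 440 kN.
Block shear: A_gv = 1750, A_nv = 1150, A_nt = 180 mm²; R_n = min(0.6F_uA_nv, 0.6F_yA_gv) + U_bs·F_u·A_nt = 408.9 kN → 307 kN.
Bolt shear governs: 263 kN.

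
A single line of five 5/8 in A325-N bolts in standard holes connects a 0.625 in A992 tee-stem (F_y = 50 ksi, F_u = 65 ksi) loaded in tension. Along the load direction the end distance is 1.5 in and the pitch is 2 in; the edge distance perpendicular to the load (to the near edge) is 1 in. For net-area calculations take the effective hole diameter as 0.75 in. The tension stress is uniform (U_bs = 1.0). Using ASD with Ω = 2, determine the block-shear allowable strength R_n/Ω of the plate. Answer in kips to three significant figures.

Shear plane L_v = 1.5 + 4·2 = 9.5 in; A_gv = 9.5 × 0.625 = 5.938 in².
A_nv = (9.5 − 4.5·0.75) × 0.625 = 3.828 in².
A_nt = (1 − 0.5·0.75) × 0.625 = 0.3906 in².
0.6 F_u A_nv = 149.3 kips; 0.6 F_y A_gv = 178.1 kips → shear rupture governs the shear term.
R_n = 149.3 + 1.0 × 65 × 0.3906 = 174.7 kips.
Allowable strength R_n/Ω = 174.7 / 2 = 87.3 kips.

87.3 kips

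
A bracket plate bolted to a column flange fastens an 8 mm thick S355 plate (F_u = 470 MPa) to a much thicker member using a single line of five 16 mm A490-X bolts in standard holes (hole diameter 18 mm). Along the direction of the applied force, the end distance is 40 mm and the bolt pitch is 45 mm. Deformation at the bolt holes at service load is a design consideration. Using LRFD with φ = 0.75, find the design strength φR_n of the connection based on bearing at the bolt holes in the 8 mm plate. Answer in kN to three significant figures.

Per bolt r_n = 1.2 l_c t F_u ≤ 2.4 d t F_u; upper limit = 2.4 × 16 × 8 × 470 / 1000 = 144.4 kN.
Edge bolt: l_c = 40 − 18/2 = 31 mm → 1.2 × 31 × 8 × 470 / 1000 = 139.9 → r_n = 139.9 kN.
Interior bolts: l_c = 45 − 18 = 27 mm → 1.2 × 27 × 8 × 470 / 1000 = 121.8 → r_n = 121.8 kN.
R_n = 1 × 139.9 + 4 × 121.8 = 627.2 kN.
Design strength φR_n = 0.75 × 627.2 = 470 kN.

470 kN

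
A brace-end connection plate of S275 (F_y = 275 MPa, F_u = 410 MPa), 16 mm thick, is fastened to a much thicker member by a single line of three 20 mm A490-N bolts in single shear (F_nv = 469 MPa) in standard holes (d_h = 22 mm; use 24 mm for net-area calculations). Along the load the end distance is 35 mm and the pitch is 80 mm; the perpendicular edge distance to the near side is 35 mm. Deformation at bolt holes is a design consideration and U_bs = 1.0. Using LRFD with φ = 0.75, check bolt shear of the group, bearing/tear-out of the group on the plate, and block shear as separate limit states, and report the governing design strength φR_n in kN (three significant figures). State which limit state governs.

Bolt shear: A_b = π·20²/4 = 314.2 mm²; R_n = 469 × 314.2 × 3 × 1 / 1000 = 442 kN → 0.75 × 442 = 332 kN.
Bearing: edge l_c = 24, r_n = 188.9 kN; interior l_c = 58, r_n = 314.9 kN; R_n = 188.9 + 2·314.9 = 818.7 kN → 614 kN.
Block shear: A_gv = 3120, A_nv = 2160, A_nt = 368 mm²; R_n = min(0.6F_uA_nv, 0.6F_yA_gv) + U_bs·F_u·A_nt = 665.7 kN → 499 kN.
Bolt shear governs: 332 kN.

332 kN (bolt shear governs)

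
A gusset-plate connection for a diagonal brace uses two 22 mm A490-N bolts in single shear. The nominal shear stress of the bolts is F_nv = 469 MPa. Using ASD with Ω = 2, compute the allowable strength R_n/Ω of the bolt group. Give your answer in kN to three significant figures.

178 kN

A_b = π × 22² / 4 = 380.1 mm².
R_n = F_nv · A_b · n · n_s = 469 × 380.1 × 2 × 1 / 1000 = 356.6 kN.
Allowable strength R_n/Ω = 356.6 / 2 = 178 kN.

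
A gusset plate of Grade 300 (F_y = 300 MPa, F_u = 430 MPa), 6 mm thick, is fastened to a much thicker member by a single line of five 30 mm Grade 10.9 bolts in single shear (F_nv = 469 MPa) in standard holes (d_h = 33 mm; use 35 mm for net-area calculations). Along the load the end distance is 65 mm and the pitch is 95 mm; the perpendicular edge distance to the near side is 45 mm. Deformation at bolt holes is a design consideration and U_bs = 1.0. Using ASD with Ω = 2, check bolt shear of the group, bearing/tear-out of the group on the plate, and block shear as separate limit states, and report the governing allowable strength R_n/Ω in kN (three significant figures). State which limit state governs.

258 kN (block shear governs)

Bolt shear: A_b = π·30²/4 = 706.9 mm²; R_n = 469 × 706.9 × 5 × 1 / 1000 = 1658 kN → 1658 / 2 = 829 kN.
Bearing: edge l_c = 48.5, r_n = 150.2 kN; interior l_c = 62, r_n = 185.8 kN; R_n = 150.2 + 4·185.8 = 893.2 kN → 447 kN.
Block shear: A_gv = 2670, A_nv = 1725, A_nt = 165 mm²; R_n = min(0.6F_uA_nv, 0.6F_yA_gv) + U_bs·F_u·A_nt = 516 kN → 258 kN.
Block shear governs: 258 kN.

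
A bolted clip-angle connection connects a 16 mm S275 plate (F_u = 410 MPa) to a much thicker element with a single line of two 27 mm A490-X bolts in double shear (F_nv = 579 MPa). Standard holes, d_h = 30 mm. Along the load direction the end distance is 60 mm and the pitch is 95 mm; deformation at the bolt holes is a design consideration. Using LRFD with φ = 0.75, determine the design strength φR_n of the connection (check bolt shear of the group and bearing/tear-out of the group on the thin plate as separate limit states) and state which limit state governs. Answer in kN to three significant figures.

584 kN (bearing governs)

Bolt shear: A_b = π·27²/4 = 572.6 mm²; R_n = 579 × 572.6 × 2 × 2 / 1000 = 1326 kN → 0.75 × 1326 = 995 kN.
Bearing (1.2 l_c t F_u ≤ 2.4 d t F_u): upper limit = 2.4·27·16·410 / 1000 = 425.1 kN.
  Edge l_c = 60 − 30/2 = 45 → r_n = 354.2 kN; interior l_c = 95 − 30 = 65 → r_n = 425.1 kN.
  R_n,bearing = 1·354.2 + 1·425.1 = 779.3 kN → 0.75 × 779.3 = 584 kN.
Bearing governs: 584 kN.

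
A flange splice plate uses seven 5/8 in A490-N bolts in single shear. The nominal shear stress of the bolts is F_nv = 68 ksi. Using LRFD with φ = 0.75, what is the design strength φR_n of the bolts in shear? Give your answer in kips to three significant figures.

A_b = π × 0.625² / 4 = 0.3068 in².
R_n = F_nv · A_b · n · n_s = 68 × 0.3068 × 7 × 1 = 146 kips.
Design strength φR_n = 0.75 × 146 = 110 kips.

110 kips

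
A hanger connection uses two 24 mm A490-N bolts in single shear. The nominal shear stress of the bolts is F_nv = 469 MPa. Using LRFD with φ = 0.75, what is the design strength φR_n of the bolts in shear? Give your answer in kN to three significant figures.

318 kN

A_b = π × 24² / 4 = 452.4 mm².
R_n = F_nv · A_b · n · n_s = 469 × 452.4 × 2 × 1 / 1000 = 424.3 kN.
Design strength φR_n = 0.75 × 424.3 = 318 kN.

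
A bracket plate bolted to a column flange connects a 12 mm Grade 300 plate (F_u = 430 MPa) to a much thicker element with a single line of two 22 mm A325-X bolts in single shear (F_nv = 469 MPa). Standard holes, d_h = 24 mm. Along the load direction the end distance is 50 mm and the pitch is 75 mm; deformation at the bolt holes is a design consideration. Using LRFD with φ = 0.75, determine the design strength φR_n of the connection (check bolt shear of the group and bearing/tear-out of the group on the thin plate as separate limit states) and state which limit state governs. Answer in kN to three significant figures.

Bolt shear: A_b = π·22²/4 = 380.1 mm²; R_n = 469 × 380.1 × 2 × 1 / 1000 = 356.6 kN → 0.75 × 356.6 = 267 kN.
Bearing (1.2 l_c t F_u ≤ 2.4 d t F_u): upper limit = 2.4·22·12·430 / 1000 = 272.4 kN.
  Edge l_c = 50 − 24/2 = 38 → r_n = 235.3 kN; interior l_c = 75 − 24 = 51 → r_n = 272.4 kN.
  R_n,bearing = 1·235.3 + 1·272.4 = 507.7 kN → 0.75 × 507.7 = 381 kN.
Bolt shear governs: 267 kN.

267 kN (bolt shear governs)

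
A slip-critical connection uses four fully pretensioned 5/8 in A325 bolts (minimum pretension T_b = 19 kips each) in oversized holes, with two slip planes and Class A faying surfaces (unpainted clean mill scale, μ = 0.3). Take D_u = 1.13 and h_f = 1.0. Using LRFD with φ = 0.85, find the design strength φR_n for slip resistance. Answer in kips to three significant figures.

R_n = μ · D_u · h_f · T_b · n_s · n_b = 0.3 × 1.13 × 1.0 × 19 × 2 × 4 = 51.53 kips.
Design strength φR_n = 0.85 × 51.53 = 43.8 kips.

43.8 kips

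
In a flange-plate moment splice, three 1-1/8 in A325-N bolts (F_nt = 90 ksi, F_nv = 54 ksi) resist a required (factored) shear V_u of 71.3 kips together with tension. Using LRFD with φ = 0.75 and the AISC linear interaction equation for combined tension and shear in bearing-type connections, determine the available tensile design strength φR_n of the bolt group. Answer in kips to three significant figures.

143 kips

A_b = π·1.125²/4 = 0.994 in²; f_rv = 71.3 / (3 × 0.994) = 23.91 ksi.
F'_nt = 1.3 F_nt − (F_nt / φF_nv) f_rv = 1.3·90 − (90/(0.75·54))·23.91 = 63.87 ksi, capped at F_nt → F'_nt = 63.87 ksi.
R_n = F'_nt · A_b · n = 63.87 × 0.994 × 3 = 190.5 kips.
Design strength φR_n = 0.75 × 190.5 = 143 kips.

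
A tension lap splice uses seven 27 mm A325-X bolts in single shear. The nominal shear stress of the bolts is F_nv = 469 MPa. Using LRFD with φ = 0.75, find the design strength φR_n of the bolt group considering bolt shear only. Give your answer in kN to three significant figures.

1410 kN

A_b = π × 27² / 4 = 572.6 mm².
R_n = F_nv · A_b · n · n_s = 469 × 572.6 × 7 × 1 / 1000 = 1880 kN.
Design strength φR_n = 0.75 × 1880 = 1410 kN.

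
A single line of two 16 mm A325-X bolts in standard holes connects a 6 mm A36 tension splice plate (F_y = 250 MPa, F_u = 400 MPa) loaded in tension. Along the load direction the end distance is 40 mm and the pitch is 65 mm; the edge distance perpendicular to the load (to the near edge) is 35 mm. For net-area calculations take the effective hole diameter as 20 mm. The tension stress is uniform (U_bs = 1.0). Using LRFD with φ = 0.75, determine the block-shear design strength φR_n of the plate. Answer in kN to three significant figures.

Shear plane L_v = 40 + 1·65 = 105 mm; A_gv = 105 × 6 = 630 mm².
A_nv = (105 − 1.5·20) × 6 = 450 mm².
A_nt = (35 − 0.5·20) × 6 = 150 mm².
0.6 F_u A_nv = 108 kN; 0.6 F_y A_gv = 94.5 kN → shear yielding governs the shear term.
R_n = 94.5 + 1.0 × 400 × 150 / 1000 = 154.5 kN.
Design strength φR_n = 0.75 × 154.5 = 116 kN.

116 kN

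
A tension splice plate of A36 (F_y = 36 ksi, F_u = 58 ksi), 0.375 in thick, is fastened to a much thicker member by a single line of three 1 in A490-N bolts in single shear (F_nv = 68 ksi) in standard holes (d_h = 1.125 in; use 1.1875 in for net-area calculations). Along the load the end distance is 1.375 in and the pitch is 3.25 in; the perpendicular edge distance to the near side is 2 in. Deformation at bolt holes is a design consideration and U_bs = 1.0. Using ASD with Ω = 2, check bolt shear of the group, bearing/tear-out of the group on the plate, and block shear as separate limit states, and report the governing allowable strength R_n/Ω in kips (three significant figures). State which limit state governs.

47.2 kips (block shear governs)

Bolt shear: A_b = π·1²/4 = 0.7854 in²; R_n = 68 × 0.7854 × 3 × 1 = 160.2 kips → 160.2 / 2 = 80.1 kips.
Bearing: edge l_c = 0.8125, r_n = 21.21 kips; interior l_c = 2.125, r_n = 52.2 kips; R_n = 21.21 + 2·52.2 = 125.6 kips → 62.8 kips.
Block shear: A_gv = 2.953, A_nv = 1.84, A_nt = 0.5273 in²; R_n = min(0.6F_uA_nv, 0.6F_yA_gv) + U_bs·F_u·A_nt = 94.37 kips → 47.2 kips.
Block shear governs: 47.2 kips.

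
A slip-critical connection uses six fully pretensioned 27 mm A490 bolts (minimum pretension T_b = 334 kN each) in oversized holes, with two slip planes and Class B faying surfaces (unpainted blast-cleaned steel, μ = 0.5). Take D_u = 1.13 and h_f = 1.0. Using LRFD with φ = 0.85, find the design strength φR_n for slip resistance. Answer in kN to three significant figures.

1920 kN

R_n = μ · D_u · h_f · T_b · n_s · n_b = 0.5 × 1.13 × 1.0 × 334 × 2 × 6 = 2265 kN.
Design strength φR_n = 0.85 × 2265 = 1920 kN.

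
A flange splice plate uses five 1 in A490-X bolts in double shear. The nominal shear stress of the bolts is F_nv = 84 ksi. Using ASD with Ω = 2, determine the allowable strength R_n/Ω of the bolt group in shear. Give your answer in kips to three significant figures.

330 kips

A_b = π × 1² / 4 = 0.7854 in².
R_n = F_nv · A_b · n · n_s = 84 × 0.7854 × 5 × 2 = 659.7 kips.
Allowable strength R_n/Ω = 659.7 / 2 = 330 kips.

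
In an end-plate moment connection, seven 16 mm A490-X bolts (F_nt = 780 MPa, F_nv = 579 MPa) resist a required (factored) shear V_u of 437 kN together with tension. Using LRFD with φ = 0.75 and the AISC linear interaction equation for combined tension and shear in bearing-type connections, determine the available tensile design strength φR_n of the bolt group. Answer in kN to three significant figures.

A_b = π·16²/4 = 201.1 mm²; f_rv = 437 × 1000 / (7 × 201.1) = 310.5 MPa.
F'_nt = 1.3 F_nt − (F_nt / φF_nv) f_rv = 1.3·780 − (780/(0.75·579))·310.5 = 456.3 MPa, capped at F_nt → F'_nt = 456.3 MPa.
R_n = F'_nt · A_b · n = 456.3 × 201.1 × 7 / 1000 = 642.2 kN.
Design strength φR_n = 0.75 × 642.2 = 482 kN.

482 kN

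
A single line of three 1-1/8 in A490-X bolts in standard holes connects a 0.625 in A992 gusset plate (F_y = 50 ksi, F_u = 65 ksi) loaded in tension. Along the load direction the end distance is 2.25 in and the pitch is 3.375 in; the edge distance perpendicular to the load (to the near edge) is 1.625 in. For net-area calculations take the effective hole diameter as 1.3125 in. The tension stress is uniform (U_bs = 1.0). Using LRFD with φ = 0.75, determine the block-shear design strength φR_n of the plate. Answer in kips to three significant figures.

134 kips

Shear plane L_v = 2.25 + 2·3.375 = 9 in; A_gv = 9 × 0.625 = 5.625 in².
A_nv = (9 − 2.5·1.3125) × 0.625 = 3.574 in².
A_nt = (1.625 − 0.5·1.3125) × 0.625 = 0.6055 in².
0.6 F_u A_nv = 139.4 kips; 0.6 F_y A_gv = 168.8 kips → shear rupture governs the shear term.
R_n = 139.4 + 1.0 × 65 × 0.6055 = 178.8 kips.
Design strength φR_n = 0.75 × 178.8 = 134 kips.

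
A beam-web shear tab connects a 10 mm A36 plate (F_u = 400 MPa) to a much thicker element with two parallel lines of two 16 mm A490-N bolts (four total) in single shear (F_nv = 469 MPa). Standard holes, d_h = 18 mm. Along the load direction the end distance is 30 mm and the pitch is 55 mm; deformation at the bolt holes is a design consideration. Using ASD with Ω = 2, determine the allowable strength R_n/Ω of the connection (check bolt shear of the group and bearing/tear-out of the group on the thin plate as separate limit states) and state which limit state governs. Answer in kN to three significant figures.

Bolt shear: A_b = π·16²/4 = 201.1 mm²; R_n = 469 × 201.1 × 4 × 1 / 1000 = 377.2 kN → 377.2 / 2 = 189 kN.
Bearing (1.2 l_c t F_u ≤ 2.4 d t F_u): upper limit = 2.4·16·10·400 / 1000 = 153.6 kN.
  Edge l_c = 30 − 18/2 = 21 → r_n = 100.8 kN; interior l_c = 55 − 18 = 37 → r_n = 153.6 kN.
  R_n,bearing = 2·100.8 + 2·153.6 = 508.8 kN → 508.8 / 2 = 254 kN.
Bolt shear governs: 189 kN.

189 kN (bolt shear governs)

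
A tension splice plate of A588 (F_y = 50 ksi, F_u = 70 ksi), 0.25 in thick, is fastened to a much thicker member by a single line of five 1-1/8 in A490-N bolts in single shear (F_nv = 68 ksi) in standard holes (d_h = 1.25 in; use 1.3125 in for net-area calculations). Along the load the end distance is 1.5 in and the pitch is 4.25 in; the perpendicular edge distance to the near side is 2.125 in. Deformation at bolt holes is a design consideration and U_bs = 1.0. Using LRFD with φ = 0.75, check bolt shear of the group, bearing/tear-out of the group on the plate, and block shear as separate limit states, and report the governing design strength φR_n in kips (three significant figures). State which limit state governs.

118 kips (block shear governs)

Bolt shear: A_b = π·1.125²/4 = 0.994 in²; R_n = 68 × 0.994 × 5 × 1 = 338 kips → 0.75 × 338 = 253 kips.
Bearing: edge l_c = 0.875, r_n = 18.38 kips; interior l_c = 3, r_n = 47.25 kips; R_n = 18.38 + 4·47.25 = 207.4 kips → 156 kips.
Block shear: A_gv = 4.625, A_nv = 3.148, A_nt = 0.3672 in²; R_n = min(0.6F_uA_nv, 0.6F_yA_gv) + U_bs·F_u·A_nt = 157.9 kips → 118 kips.
Block shear governs: 118 kips.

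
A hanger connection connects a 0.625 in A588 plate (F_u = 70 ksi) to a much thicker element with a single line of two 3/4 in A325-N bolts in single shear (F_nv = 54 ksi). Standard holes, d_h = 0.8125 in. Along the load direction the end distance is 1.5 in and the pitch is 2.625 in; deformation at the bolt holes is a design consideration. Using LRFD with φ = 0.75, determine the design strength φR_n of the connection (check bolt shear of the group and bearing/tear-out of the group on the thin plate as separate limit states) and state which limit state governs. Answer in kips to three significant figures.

Bolt shear: A_b = π·0.75²/4 = 0.4418 in²; R_n = 54 × 0.4418 × 2 × 1 = 47.71 kips → 0.75 × 47.71 = 35.8 kips.
Bearing (1.2 l_c t F_u ≤ 2.4 d t F_u): upper limit = 2.4·0.75·0.625·70 = 78.75 kips.
  Edge l_c = 1.5 − 0.8125/2 = 1.094 → r_n = 57.42 kips; interior l_c = 2.625 − 0.8125 = 1.812 → r_n = 78.75 kips.
  R_n,bearing = 1·57.42 + 1·78.75 = 136.2 kips → 0.75 × 136.2 = 102 kips.
Bolt shear governs: 35.8 kips.

35.8 kips (bolt shear governs)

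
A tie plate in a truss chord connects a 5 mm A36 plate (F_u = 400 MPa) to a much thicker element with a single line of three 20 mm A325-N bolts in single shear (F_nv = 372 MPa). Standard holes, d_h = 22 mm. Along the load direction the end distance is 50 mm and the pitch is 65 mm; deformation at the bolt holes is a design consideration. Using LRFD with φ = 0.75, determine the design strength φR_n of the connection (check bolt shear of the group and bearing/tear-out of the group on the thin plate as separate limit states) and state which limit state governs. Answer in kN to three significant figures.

214 kN (bearing governs)

Bolt shear: A_b = π·20²/4 = 314.2 mm²; R_n = 372 × 314.2 × 3 × 1 / 1000 = 350.6 kN → 0.75 × 350.6 = 263 kN.
Bearing (1.2 l_c t F_u ≤ 2.4 d t F_u): upper limit = 2.4·20·5·400 / 1000 = 96 kN.
  Edge l_c = 50 − 22/2 = 39 → r_n = 93.6 kN; interior l_c = 65 − 22 = 43 → r_n = 96 kN.
  R_n,bearing = 1·93.6 + 2·96 = 285.6 kN → 0.75 × 285.6 = 214 kN.
Bearing governs: 214 kN.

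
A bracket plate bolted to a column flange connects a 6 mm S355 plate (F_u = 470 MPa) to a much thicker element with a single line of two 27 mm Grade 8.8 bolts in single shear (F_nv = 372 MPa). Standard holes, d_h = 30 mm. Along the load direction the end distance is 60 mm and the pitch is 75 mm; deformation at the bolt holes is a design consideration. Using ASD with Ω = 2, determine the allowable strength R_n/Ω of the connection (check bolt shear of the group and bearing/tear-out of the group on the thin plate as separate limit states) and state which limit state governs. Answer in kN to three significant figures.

Bolt shear: A_b = π·27²/4 = 572.6 mm²; R_n = 372 × 572.6 × 2 × 1 / 1000 = 426 kN → 426 / 2 = 213 kN.
Bearing (1.2 l_c t F_u ≤ 2.4 d t F_u): upper limit = 2.4·27·6·470 / 1000 = 182.7 kN.
  Edge l_c = 60 − 30/2 = 45 → r_n = 152.3 kN; interior l_c = 75 − 30 = 45 → r_n = 152.3 kN.
  R_n,bearing = 1·152.3 + 1·152.3 = 304.6 kN → 304.6 / 2 = 152 kN.
Bearing governs: 152 kN.

152 kN (bearing governs)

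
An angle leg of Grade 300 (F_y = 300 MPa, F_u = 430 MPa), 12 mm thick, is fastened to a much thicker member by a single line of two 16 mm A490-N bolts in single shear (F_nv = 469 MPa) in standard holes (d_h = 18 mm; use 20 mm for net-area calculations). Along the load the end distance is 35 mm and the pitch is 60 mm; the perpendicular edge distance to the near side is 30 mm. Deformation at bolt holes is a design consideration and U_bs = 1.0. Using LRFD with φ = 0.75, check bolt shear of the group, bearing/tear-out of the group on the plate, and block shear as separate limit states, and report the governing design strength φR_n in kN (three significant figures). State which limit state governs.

141 kN (bolt shear governs)

Bolt shear: A_b = π·16²/4 = 201.1 mm²; R_n = 469 × 201.1 × 2 × 1 / 1000 = 188.6 kN → 0.75 × 188.6 = 141 kN.
Bearing: edge l_c = 26, r_n = 161 kN; interior l_c = 42, r_n = 198.1 kN; R_n = 161 + 1·198.1 = 359.1 kN → 269 kN.
Block shear: A_gv = 1140, A_nv = 780, A_nt = 240 mm²; R_n = min(0.6F_uA_nv, 0.6F_yA_gv) + U_bs·F_u·A_nt = 304.4 kN → 228 kN.
Bolt shear governs: 141 kN.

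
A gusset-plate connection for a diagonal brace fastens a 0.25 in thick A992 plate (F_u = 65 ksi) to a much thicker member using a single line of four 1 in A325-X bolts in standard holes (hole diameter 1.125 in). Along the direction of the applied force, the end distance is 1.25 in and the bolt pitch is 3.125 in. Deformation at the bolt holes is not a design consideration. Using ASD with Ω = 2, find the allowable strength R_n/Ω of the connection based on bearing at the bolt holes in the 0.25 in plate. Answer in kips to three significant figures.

Per bolt r_n = 1.5 l_c t F_u ≤ 3.0 d t F_u; upper limit = 3.0 × 1 × 0.25 × 65 = 48.75 kips.
Edge bolt: l_c = 1.25 − 1.125/2 = 0.6875 in → 1.5 × 0.6875 × 0.25 × 65 = 16.76 → r_n = 16.76 kips.
Interior bolts: l_c = 3.125 − 1.125 = 2 in → 1.5 × 2 × 0.25 × 65 = 48.75 → r_n = 48.75 kips.
R_n = 1 × 16.76 + 3 × 48.75 = 163 kips.
Allowable strength R_n/Ω = 163 / 2 = 81.5 kips.

81.5 kips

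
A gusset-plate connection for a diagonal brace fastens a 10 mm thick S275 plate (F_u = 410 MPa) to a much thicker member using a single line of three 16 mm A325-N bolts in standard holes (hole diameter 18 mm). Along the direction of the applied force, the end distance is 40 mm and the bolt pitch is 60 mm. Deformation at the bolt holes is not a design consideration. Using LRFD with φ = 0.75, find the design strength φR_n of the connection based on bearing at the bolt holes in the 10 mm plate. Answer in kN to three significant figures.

Per bolt r_n = 1.5 l_c t F_u ≤ 3.0 d t F_u; upper limit = 3.0 × 16 × 10 × 410 / 1000 = 196.8 kN.
Edge bolt: l_c = 40 − 18/2 = 31 mm → 1.5 × 31 × 10 × 410 / 1000 = 190.7 → r_n = 190.7 kN.
Interior bolts: l_c = 60 − 18 = 42 mm → 1.5 × 42 × 10 × 410 / 1000 = 258.3 → r_n = 196.8 kN.
R_n = 1 × 190.7 + 2 × 196.8 = 584.2 kN.
Design strength φR_n = 0.75 × 584.2 = 438 kN.

438 kN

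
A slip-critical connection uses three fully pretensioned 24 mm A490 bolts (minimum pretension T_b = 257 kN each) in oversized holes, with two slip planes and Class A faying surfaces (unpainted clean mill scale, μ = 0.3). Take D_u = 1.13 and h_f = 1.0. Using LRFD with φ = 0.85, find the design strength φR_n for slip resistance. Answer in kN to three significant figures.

R_n = μ · D_u · h_f · T_b · n_s · n_b = 0.3 × 1.13 × 1.0 × 257 × 2 × 3 = 522.7 kN.
Design strength φR_n = 0.85 × 522.7 = 444 kN.

444 kN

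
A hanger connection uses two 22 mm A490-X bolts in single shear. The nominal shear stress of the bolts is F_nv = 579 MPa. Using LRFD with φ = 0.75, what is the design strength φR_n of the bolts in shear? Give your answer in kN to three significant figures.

A_b = π × 22² / 4 = 380.1 mm².
R_n = F_nv · A_b · n · n_s = 579 × 380.1 × 2 × 1 / 1000 = 440.2 kN.
Design strength φR_n = 0.75 × 440.2 = 330 kN.

330 kN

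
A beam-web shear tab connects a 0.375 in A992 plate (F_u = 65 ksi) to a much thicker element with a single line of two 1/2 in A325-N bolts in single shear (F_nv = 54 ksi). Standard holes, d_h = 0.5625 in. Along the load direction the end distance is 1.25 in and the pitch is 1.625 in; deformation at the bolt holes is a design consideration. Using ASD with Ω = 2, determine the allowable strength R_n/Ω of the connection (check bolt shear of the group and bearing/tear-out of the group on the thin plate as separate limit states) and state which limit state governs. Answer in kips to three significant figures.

Bolt shear: A_b = π·0.5²/4 = 0.1963 in²; R_n = 54 × 0.1963 × 2 × 1 = 21.21 kips → 21.21 / 2 = 10.6 kips.
Bearing (1.2 l_c t F_u ≤ 2.4 d t F_u): upper limit = 2.4·0.5·0.375·65 = 29.25 kips.
  Edge l_c = 1.25 − 0.5625/2 = 0.9688 → r_n = 28.34 kips; interior l_c = 1.625 − 0.5625 = 1.062 → r_n = 29.25 kips.
  R_n,bearing = 1·28.34 + 1·29.25 = 57.59 kips → 57.59 / 2 = 28.8 kips.
Bolt shear governs: 10.6 kips.

10.6 kips (bolt shear governs)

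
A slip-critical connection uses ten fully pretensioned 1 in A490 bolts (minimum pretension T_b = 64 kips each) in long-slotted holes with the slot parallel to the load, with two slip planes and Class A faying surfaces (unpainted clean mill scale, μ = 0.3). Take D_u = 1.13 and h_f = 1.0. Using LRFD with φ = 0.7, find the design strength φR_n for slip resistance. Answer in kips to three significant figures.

304 kips

R_n = μ · D_u · h_f · T_b · n_s · n_b = 0.3 × 1.13 × 1.0 × 64 × 2 × 10 = 433.9 kips.
Design strength φR_n = 0.7 × 433.9 = 304 kips.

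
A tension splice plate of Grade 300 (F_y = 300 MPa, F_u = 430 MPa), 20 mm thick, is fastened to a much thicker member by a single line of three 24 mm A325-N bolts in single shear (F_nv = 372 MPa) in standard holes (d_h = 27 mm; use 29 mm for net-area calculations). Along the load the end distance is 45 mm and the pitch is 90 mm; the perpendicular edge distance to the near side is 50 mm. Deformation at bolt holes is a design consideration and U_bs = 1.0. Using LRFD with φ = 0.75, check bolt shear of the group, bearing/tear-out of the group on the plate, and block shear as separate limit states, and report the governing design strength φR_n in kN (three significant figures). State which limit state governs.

379 kN (bolt shear governs)

Bolt shear: A_b = π·24²/4 = 452.4 mm²; R_n = 372 × 452.4 × 3 × 1 / 1000 = 504.9 kN → 0.75 × 504.9 = 379 kN.
Bearing: edge l_c = 31.5, r_n = 325.1 kN; interior l_c = 63, r_n = 495.4 kN; R_n = 325.1 + 2·495.4 = 1316 kN → 987 kN.
Block shear: A_gv = 4500, A_nv = 3050, A_nt = 710 mm²; R_n = min(0.6F_uA_nv, 0.6F_yA_gv) + U_bs·F_u·A_nt = 1092 kN → 819 kN.
Bolt shear governs: 379 kN.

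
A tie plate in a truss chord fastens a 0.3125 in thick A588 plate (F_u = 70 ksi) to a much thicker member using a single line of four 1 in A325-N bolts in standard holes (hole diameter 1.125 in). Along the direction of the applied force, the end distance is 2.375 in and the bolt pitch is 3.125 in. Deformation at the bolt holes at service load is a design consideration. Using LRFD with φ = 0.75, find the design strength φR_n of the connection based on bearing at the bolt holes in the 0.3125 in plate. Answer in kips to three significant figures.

154 kips

Per bolt r_n = 1.2 l_c t F_u ≤ 2.4 d t F_u; upper limit = 2.4 × 1 × 0.3125 × 70 = 52.5 kips.
Edge bolt: l_c = 2.375 − 1.125/2 = 1.812 in → 1.2 × 1.812 × 0.3125 × 70 = 47.58 → r_n = 47.58 kips.
Interior bolts: l_c = 3.125 − 1.125 = 2 in → 1.2 × 2 × 0.3125 × 70 = 52.5 → r_n = 52.5 kips.
R_n = 1 × 47.58 + 3 × 52.5 = 205.1 kips.
Design strength φR_n = 0.75 × 205.1 = 154 kips.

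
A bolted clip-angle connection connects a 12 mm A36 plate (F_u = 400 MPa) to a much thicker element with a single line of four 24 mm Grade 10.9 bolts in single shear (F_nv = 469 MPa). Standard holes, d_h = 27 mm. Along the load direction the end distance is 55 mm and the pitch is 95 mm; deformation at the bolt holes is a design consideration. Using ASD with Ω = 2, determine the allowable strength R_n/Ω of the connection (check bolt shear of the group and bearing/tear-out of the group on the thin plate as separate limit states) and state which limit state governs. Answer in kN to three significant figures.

Bolt shear: A_b = π·24²/4 = 452.4 mm²; R_n = 469 × 452.4 × 4 × 1 / 1000 = 848.7 kN → 848.7 / 2 = 424 kN.
Bearing (1.2 l_c t F_u ≤ 2.4 d t F_u): upper limit = 2.4·24·12·400 / 1000 = 276.5 kN.
  Edge l_c = 55 − 27/2 = 41.5 → r_n = 239 kN; interior l_c = 95 − 27 = 68 → r_n = 276.5 kN.
  R_n,bearing = 1·239 + 3·276.5 = 1068 kN → 1068 / 2 = 534 kN.
Bolt shear governs: 424 kN.

424 kN (bolt shear governs)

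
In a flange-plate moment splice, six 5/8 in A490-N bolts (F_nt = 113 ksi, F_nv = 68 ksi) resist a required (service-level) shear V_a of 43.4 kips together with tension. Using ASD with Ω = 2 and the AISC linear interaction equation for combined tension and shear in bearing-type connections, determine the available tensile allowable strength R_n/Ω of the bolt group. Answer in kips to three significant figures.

A_b = π·0.625²/4 = 0.3068 in²; f_rv = 43.4 / (6 × 0.3068) = 23.58 ksi.
F'_nt = 1.3 F_nt − (Ω F_nt / F_nv) f_rv = 1.3·113 − (2·113/68)·23.58 = 68.54 ksi, capped at F_nt → F'_nt = 68.54 ksi.
R_n = F'_nt · A_b · n = 68.54 × 0.3068 × 6 = 126.2 kips.
Allowable strength R_n/Ω = 126.2 / 2 = 63.1 kips.

63.1 kips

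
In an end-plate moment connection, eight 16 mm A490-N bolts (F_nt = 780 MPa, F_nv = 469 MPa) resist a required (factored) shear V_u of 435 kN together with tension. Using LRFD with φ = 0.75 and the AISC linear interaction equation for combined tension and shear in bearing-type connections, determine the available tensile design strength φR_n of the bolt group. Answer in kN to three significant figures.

500 kN

A_b = π·16²/4 = 201.1 mm²; f_rv = 435 × 1000 / (8 × 201.1) = 270.4 MPa.
F'_nt = 1.3 F_nt − (F_nt / φF_nv) f_rv = 1.3·780 − (780/(0.75·469))·270.4 = 414.3 MPa, capped at F_nt → F'_nt = 414.3 MPa.
R_n = F'_nt · A_b · n = 414.3 × 201.1 × 8 / 1000 = 666.4 kN.
Design strength φR_n = 0.75 × 666.4 = 500 kN.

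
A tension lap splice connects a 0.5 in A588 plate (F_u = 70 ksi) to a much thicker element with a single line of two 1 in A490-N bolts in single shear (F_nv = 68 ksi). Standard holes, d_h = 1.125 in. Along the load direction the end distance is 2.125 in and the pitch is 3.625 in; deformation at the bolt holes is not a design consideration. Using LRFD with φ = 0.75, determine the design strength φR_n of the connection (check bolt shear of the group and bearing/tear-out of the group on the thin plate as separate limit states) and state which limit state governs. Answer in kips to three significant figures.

Bolt shear: A_b = π·1²/4 = 0.7854 in²; R_n = 68 × 0.7854 × 2 × 1 = 106.8 kips → 0.75 × 106.8 = 80.1 kips.
Bearing (1.5 l_c t F_u ≤ 3.0 d t F_u): upper limit = 3.0·1·0.5·70 = 105 kips.
  Edge l_c = 2.125 − 1.125/2 = 1.562 → r_n = 82.03 kips; interior l_c = 3.625 − 1.125 = 2.5 → r_n = 105 kips.
  R_n,bearing = 1·82.03 + 1·105 = 187 kips → 0.75 × 187 = 140 kips.
Bolt shear governs: 80.1 kips.

80.1 kips (bolt shear governs)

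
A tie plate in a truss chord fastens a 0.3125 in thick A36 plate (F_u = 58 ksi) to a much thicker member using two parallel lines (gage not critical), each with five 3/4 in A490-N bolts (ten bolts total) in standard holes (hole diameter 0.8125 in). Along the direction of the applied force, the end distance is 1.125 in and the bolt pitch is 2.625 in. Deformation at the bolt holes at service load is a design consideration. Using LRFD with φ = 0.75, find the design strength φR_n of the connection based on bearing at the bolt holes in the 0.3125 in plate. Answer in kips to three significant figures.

219 kips

Per bolt r_n = 1.2 l_c t F_u ≤ 2.4 d t F_u; upper limit = 2.4 × 0.75 × 0.3125 × 58 = 32.62 kips.
Edge bolt: l_c = 1.125 − 0.8125/2 = 0.7188 in → 1.2 × 0.7188 × 0.3125 × 58 = 15.63 → r_n = 15.63 kips.
Interior bolts: l_c = 2.625 − 0.8125 = 1.812 in → 1.2 × 1.812 × 0.3125 × 58 = 39.42 → r_n = 32.62 kips.
R_n = 2 × 15.63 + 8 × 32.62 = 292.3 kips.
Design strength φR_n = 0.75 × 292.3 = 219 kips.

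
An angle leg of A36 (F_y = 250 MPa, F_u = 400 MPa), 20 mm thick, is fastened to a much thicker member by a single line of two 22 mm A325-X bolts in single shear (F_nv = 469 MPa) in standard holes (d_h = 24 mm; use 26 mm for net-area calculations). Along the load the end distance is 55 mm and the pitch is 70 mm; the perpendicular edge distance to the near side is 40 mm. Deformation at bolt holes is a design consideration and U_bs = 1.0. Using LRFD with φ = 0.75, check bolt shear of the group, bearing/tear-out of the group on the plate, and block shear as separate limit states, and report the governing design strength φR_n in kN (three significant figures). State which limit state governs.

267 kN (bolt shear governs)

Bolt shear: A_b = π·22²/4 = 380.1 mm²; R_n = 469 × 380.1 × 2 × 1 / 1000 = 356.6 kN → 0.75 × 356.6 = 267 kN.
Bearing: edge l_c = 43, r_n = 412.8 kN; interior l_c = 46, r_n = 422.4 kN; R_n = 412.8 + 1·422.4 = 835.2 kN → 626 kN.
Block shear: A_gv = 2500, A_nv = 1720, A_nt = 540 mm²; R_n = min(0.6F_uA_nv, 0.6F_yA_gv) + U_bs·F_u·A_nt = 591 kN → 443 kN.
Bolt shear governs: 267 kN.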